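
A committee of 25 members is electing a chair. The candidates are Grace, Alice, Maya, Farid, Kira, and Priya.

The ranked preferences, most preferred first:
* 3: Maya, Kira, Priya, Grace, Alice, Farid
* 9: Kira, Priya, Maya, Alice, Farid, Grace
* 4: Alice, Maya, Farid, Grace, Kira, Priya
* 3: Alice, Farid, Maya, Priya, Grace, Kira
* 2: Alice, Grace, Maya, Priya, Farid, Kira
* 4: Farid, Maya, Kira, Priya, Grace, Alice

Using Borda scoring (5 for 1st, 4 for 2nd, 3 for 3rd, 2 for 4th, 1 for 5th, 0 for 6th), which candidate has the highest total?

Grace: 3×2 + 9×0 + 4×2 + 3×1 + 2×4 + 4×1 = 29
Alice: 3×1 + 9×2 + 4×5 + 3×5 + 2×5 + 4×0 = 66
Maya: 3×5 + 9×3 + 4×4 + 3×3 + 2×3 + 4×4 = 89
Farid: 3×0 + 9×1 + 4×3 + 3×4 + 2×1 + 4×5 = 55
Kira: 3×4 + 9×5 + 4×1 + 3×0 + 2×0 + 4×3 = 73
Priya: 3×3 + 9×4 + 4×0 + 3×2 + 2×2 + 4×2 = 63

Maya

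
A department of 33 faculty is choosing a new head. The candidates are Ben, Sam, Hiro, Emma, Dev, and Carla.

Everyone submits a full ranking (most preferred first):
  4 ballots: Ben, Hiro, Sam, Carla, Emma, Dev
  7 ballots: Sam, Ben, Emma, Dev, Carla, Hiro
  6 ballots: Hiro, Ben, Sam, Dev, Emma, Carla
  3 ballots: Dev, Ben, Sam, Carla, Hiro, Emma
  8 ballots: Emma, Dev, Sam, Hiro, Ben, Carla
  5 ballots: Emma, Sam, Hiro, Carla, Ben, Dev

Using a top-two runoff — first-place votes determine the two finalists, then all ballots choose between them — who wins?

Round 1 first-place votes: Ben 4, Sam 7, Hiro 6, Emma 13, Dev 3, Carla 0. Emma and Sam advance.
Runoff: Emma is ranked above Sam on 13 ballots, Sam above Emma on 20.

Sam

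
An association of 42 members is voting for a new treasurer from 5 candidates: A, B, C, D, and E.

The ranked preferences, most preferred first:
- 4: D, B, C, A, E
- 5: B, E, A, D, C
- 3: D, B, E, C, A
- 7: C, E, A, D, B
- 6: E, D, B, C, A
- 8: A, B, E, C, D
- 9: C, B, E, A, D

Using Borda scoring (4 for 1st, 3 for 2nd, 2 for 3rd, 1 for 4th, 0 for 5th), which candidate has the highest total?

A: 4×1 + 5×2 + 3×0 + 7×2 + 6×0 + 8×4 + 9×1 = 69
B: 4×3 + 5×4 + 3×3 + 7×0 + 6×2 + 8×3 + 9×3 = 104
C: 4×2 + 5×0 + 3×1 + 7×4 + 6×1 + 8×1 + 9×4 = 89
D: 4×4 + 5×1 + 3×4 + 7×1 + 6×3 + 8×0 + 9×0 = 58
E: 4×0 + 5×3 + 3×2 + 7×3 + 6×4 + 8×2 + 9×2 = 100

B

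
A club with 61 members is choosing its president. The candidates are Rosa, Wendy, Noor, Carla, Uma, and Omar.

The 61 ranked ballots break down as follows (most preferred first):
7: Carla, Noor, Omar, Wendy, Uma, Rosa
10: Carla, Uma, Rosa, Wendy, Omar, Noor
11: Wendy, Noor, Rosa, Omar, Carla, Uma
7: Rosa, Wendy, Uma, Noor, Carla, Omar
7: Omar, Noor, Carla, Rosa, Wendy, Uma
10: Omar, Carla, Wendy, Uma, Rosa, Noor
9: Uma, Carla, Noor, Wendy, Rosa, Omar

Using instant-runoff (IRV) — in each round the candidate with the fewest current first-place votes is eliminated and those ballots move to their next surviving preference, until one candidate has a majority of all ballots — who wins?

Carla

Round 1: Rosa 7, Wendy 11, Noor 0, Carla 17, Uma 9, Omar 17. Noor eliminated.
Round 2: Rosa 7, Wendy 11, Carla 17, Uma 9, Omar 17. Rosa eliminated.
Round 3: Wendy 18, Carla 17, Uma 9, Omar 17. Uma eliminated.
Round 4: Wendy 18, Carla 26, Omar 17. Omar eliminated.
Round 5: Wendy 18, Carla 43. Carla has a majority (≥31).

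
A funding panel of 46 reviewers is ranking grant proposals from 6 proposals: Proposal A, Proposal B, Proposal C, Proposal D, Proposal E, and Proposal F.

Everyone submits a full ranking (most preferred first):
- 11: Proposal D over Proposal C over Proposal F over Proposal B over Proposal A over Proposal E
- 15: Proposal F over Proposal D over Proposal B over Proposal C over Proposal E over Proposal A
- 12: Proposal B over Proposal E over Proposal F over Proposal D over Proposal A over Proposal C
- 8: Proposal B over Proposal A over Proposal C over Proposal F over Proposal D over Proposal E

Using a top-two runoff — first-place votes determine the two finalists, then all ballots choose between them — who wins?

Round 1 first-place votes: Proposal A 0, Proposal B 20, Proposal C 0, Proposal D 11, Proposal E 0, Proposal F 15. Proposal B and Proposal F advance.
Runoff: Proposal B is ranked above Proposal F on 20 ballots, Proposal F above Proposal B on 26.

Proposal F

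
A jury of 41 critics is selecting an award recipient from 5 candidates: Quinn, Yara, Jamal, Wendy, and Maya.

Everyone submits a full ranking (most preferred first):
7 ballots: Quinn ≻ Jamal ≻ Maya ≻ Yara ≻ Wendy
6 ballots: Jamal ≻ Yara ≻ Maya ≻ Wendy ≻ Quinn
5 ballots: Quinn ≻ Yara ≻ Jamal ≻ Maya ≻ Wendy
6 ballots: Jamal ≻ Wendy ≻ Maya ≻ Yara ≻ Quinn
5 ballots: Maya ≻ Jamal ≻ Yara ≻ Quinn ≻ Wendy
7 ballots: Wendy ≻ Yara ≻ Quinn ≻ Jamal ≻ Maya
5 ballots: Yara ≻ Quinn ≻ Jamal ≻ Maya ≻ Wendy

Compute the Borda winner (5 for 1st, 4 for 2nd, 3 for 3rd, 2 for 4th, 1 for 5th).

Quinn: 7×5 + 6×1 + 5×5 + 6×1 + 5×2 + 7×3 + 5×4 = 123
Yara: 7×2 + 6×4 + 5×4 + 6×2 + 5×3 + 7×4 + 5×5 = 138
Jamal: 7×4 + 6×5 + 5×3 + 6×5 + 5×4 + 7×2 + 5×3 = 152
Wendy: 7×1 + 6×2 + 5×1 + 6×4 + 5×1 + 7×5 + 5×1 = 93
Maya: 7×3 + 6×3 + 5×2 + 6×3 + 5×5 + 7×1 + 5×2 = 109

Jamal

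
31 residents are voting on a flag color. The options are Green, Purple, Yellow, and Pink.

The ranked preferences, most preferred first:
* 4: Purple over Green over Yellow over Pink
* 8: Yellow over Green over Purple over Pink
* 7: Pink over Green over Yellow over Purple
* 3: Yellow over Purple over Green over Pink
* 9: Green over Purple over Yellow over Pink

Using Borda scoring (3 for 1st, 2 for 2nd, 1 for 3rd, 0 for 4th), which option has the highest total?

Green: 4×2 + 8×2 + 7×2 + 3×1 + 9×3 = 68
Purple: 4×3 + 8×1 + 7×0 + 3×2 + 9×2 = 44
Yellow: 4×1 + 8×3 + 7×1 + 3×3 + 9×1 = 53
Pink: 4×0 + 8×0 + 7×3 + 3×0 + 9×0 = 21

Green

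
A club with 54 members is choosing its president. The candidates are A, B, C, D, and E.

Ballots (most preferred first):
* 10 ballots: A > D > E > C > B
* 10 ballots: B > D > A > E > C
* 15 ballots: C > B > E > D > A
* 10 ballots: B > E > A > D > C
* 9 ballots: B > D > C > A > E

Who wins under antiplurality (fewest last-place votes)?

Last-place votes: A 15, B 10, C 20, D 0, E 9.

D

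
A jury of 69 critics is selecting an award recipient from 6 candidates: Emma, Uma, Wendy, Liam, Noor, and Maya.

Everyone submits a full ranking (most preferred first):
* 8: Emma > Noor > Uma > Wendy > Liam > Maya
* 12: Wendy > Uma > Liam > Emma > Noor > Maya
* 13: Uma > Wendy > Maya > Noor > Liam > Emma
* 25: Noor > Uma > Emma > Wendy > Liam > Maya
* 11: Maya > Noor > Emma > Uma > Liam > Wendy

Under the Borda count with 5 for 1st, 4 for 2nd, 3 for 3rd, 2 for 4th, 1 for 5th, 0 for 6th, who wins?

Emma: 8×5 + 12×2 + 13×0 + 25×3 + 11×3 = 172
Uma: 8×3 + 12×4 + 13×5 + 25×4 + 11×2 = 259
Wendy: 8×2 + 12×5 + 13×4 + 25×2 + 11×0 = 178
Liam: 8×1 + 12×3 + 13×1 + 25×1 + 11×1 = 93
Noor: 8×4 + 12×1 + 13×2 + 25×5 + 11×4 = 239
Maya: 8×0 + 12×0 + 13×3 + 25×0 + 11×5 = 94

Uma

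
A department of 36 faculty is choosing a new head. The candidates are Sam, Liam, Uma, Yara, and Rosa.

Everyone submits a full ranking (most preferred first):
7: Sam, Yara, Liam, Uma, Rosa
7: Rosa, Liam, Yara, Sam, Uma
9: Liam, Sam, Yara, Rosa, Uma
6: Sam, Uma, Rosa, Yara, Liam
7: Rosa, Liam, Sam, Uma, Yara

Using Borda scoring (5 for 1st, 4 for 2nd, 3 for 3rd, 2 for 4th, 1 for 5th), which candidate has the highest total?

Sam: 7×5 + 7×2 + 9×4 + 6×5 + 7×3 = 136
Liam: 7×3 + 7×4 + 9×5 + 6×1 + 7×4 = 128
Uma: 7×2 + 7×1 + 9×1 + 6×4 + 7×2 = 68
Yara: 7×4 + 7×3 + 9×3 + 6×2 + 7×1 = 95
Rosa: 7×1 + 7×5 + 9×2 + 6×3 + 7×5 = 113

Sam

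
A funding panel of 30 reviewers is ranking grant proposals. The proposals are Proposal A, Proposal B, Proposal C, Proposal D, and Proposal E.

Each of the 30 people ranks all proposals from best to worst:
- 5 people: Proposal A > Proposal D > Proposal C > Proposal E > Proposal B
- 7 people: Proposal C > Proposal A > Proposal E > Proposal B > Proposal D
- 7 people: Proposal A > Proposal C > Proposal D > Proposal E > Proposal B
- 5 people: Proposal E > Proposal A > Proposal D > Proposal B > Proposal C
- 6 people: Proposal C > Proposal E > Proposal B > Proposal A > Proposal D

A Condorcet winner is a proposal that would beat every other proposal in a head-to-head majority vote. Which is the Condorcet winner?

Proposal A vs Proposal B: 24–6
Proposal A vs Proposal C: 17–13
Proposal A vs Proposal D: 30–0
Proposal A vs Proposal E: 19–11
Proposal A beats every other proposal.

Proposal A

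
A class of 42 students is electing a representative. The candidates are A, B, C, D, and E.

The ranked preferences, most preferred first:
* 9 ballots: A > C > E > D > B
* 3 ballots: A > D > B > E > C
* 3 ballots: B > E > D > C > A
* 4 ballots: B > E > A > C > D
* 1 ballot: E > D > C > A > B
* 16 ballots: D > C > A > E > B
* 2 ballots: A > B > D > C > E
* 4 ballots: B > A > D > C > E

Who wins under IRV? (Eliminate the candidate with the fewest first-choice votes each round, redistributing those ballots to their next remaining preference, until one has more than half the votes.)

A

Round 1: A 14, B 11, C 0, D 16, E 1. C eliminated.
Round 2: A 14, B 11, D 16, E 1. E eliminated.
Round 3: A 14, B 11, D 17. B eliminated.
Round 4: A 22, D 20. A has a majority (≥22).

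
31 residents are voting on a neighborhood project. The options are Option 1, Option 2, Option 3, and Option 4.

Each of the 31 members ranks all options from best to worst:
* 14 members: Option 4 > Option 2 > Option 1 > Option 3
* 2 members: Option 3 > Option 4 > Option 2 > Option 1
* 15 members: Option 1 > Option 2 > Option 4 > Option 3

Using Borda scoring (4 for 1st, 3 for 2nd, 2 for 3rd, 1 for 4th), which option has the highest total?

Option 1: 14×2 + 2×1 + 15×4 = 90
Option 2: 14×3 + 2×2 + 15×3 = 91
Option 3: 14×1 + 2×4 + 15×1 = 37
Option 4: 14×4 + 2×3 + 15×2 = 92

Option 4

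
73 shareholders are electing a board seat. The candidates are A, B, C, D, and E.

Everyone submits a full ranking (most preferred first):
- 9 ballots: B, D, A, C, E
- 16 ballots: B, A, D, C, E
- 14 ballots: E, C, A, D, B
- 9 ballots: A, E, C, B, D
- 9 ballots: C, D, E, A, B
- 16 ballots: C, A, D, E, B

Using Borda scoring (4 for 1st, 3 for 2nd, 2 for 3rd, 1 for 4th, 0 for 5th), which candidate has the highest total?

A

A: 9×2 + 16×3 + 14×2 + 9×4 + 9×1 + 16×3 = 187
B: 9×4 + 16×4 + 14×0 + 9×1 + 9×0 + 16×0 = 109
C: 9×1 + 16×1 + 14×3 + 9×2 + 9×4 + 16×4 = 185
D: 9×3 + 16×2 + 14×1 + 9×0 + 9×3 + 16×2 = 132
E: 9×0 + 16×0 + 14×4 + 9×3 + 9×2 + 16×1 = 117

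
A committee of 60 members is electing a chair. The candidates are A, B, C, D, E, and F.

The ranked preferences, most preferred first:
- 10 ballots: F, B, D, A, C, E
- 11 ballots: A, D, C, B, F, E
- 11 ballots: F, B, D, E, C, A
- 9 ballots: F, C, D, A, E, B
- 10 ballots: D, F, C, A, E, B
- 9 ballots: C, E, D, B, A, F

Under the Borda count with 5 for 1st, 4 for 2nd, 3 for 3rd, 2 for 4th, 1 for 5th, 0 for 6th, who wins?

A: 10×2 + 11×5 + 11×0 + 9×2 + 10×2 + 9×1 = 122
B: 10×4 + 11×2 + 11×4 + 9×0 + 10×0 + 9×2 = 124
C: 10×1 + 11×3 + 11×1 + 9×4 + 10×3 + 9×5 = 165
D: 10×3 + 11×4 + 11×3 + 9×3 + 10×5 + 9×3 = 211
E: 10×0 + 11×0 + 11×2 + 9×1 + 10×1 + 9×4 = 77
F: 10×5 + 11×1 + 11×5 + 9×5 + 10×4 + 9×0 = 201

D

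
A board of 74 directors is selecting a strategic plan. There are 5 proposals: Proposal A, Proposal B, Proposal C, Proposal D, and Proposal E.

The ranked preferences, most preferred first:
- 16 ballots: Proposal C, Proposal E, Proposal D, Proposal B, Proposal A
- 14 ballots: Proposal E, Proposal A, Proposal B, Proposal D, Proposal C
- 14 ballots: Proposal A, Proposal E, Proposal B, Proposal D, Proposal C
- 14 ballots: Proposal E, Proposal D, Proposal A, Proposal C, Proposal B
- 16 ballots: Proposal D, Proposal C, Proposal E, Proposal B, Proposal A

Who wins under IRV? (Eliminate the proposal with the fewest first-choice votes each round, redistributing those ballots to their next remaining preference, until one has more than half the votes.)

Round 1: Proposal A 14, Proposal B 0, Proposal C 16, Proposal D 16, Proposal E 28. Proposal B eliminated.
Round 2: Proposal A 14, Proposal C 16, Proposal D 16, Proposal E 28. Proposal A eliminated.
Round 3: Proposal C 16, Proposal D 16, Proposal E 42. Proposal E has a majority (≥38).

Proposal E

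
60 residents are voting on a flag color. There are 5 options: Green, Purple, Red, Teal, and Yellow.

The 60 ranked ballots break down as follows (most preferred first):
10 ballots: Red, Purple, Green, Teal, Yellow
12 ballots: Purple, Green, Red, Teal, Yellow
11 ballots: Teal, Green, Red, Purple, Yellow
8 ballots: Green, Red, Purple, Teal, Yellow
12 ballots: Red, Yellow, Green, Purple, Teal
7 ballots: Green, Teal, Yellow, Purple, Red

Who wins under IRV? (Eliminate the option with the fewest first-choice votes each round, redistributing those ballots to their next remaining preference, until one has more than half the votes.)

Green

Round 1: Green 15, Purple 12, Red 22, Teal 11, Yellow 0. Yellow eliminated.
Round 2: Green 15, Purple 12, Red 22, Teal 11. Teal eliminated.
Round 3: Green 26, Purple 12, Red 22. Purple eliminated.
Round 4: Green 38, Red 22. Green has a majority (≥31).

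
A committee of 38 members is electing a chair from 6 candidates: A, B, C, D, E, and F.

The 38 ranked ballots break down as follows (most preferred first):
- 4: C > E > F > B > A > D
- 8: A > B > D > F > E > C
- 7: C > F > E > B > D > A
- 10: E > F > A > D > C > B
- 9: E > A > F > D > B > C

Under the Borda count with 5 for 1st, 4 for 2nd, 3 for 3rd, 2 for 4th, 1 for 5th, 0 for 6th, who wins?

A: 4×1 + 8×5 + 7×0 + 10×3 + 9×4 = 110
B: 4×2 + 8×4 + 7×2 + 10×0 + 9×1 = 63
C: 4×5 + 8×0 + 7×5 + 10×1 + 9×0 = 65
D: 4×0 + 8×3 + 7×1 + 10×2 + 9×2 = 69
E: 4×4 + 8×1 + 7×3 + 10×5 + 9×5 = 140
F: 4×3 + 8×2 + 7×4 + 10×4 + 9×3 = 123

E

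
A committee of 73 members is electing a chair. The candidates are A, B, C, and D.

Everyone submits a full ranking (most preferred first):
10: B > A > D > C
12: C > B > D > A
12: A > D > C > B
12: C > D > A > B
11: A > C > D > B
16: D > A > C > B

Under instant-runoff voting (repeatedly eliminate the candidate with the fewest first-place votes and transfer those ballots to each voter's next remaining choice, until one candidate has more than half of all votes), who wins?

A

Round 1: A 23, B 10, C 24, D 16. B eliminated.
Round 2: A 33, C 24, D 16. D eliminated.
Round 3: A 49, C 24. A has a majority (≥37).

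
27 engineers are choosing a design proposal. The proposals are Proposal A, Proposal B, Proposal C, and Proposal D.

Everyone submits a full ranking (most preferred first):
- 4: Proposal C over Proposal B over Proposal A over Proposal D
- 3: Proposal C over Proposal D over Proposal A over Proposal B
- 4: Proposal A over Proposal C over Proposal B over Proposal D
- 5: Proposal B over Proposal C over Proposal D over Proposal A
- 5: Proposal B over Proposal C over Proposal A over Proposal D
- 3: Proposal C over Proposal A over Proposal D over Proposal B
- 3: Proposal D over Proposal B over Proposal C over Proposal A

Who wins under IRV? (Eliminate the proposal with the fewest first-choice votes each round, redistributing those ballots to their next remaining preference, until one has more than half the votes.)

Round 1: Proposal A 4, Proposal B 10, Proposal C 10, Proposal D 3. Proposal D eliminated.
Round 2: Proposal A 4, Proposal B 13, Proposal C 10. Proposal A eliminated.
Round 3: Proposal B 13, Proposal C 14. Proposal C has a majority (≥14).

Proposal C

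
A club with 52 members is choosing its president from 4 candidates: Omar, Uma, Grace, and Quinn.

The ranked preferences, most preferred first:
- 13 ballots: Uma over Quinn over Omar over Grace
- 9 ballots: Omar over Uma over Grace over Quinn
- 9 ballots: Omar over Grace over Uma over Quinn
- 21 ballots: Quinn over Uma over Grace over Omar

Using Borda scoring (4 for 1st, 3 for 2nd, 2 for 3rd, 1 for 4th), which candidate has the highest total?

Omar: 13×2 + 9×4 + 9×4 + 21×1 = 119
Uma: 13×4 + 9×3 + 9×2 + 21×3 = 160
Grace: 13×1 + 9×2 + 9×3 + 21×2 = 100
Quinn: 13×3 + 9×1 + 9×1 + 21×4 = 141

Uma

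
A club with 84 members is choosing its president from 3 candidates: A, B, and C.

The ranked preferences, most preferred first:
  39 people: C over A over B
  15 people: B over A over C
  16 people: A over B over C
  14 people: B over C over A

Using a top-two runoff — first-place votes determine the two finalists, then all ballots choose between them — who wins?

Round 1 first-place votes: A 16, B 29, C 39. C and B advance.
Runoff: C is ranked above B on 39 ballots, B above C on 45.

B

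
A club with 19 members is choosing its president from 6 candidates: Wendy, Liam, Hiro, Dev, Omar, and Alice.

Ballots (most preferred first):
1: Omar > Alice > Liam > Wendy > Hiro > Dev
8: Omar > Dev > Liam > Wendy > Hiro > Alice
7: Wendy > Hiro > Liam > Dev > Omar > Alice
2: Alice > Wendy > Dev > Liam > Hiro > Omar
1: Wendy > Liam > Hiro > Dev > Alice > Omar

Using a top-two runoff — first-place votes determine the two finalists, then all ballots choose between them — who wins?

Round 1 first-place votes: Wendy 8, Liam 0, Hiro 0, Dev 0, Omar 9, Alice 2. Omar and Wendy advance.
Runoff: Omar is ranked above Wendy on 9 ballots, Wendy above Omar on 10.

Wendy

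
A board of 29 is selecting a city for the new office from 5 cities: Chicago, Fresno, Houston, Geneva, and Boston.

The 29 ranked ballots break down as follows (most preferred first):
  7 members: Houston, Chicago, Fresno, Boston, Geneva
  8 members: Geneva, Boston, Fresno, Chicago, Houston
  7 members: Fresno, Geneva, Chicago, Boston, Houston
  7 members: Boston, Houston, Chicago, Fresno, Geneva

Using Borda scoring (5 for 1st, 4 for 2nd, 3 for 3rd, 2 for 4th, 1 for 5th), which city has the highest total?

Chicago: 7×4 + 8×2 + 7×3 + 7×3 = 86
Fresno: 7×3 + 8×3 + 7×5 + 7×2 = 94
Houston: 7×5 + 8×1 + 7×1 + 7×4 = 78
Geneva: 7×1 + 8×5 + 7×4 + 7×1 = 82
Boston: 7×2 + 8×4 + 7×2 + 7×5 = 95

Boston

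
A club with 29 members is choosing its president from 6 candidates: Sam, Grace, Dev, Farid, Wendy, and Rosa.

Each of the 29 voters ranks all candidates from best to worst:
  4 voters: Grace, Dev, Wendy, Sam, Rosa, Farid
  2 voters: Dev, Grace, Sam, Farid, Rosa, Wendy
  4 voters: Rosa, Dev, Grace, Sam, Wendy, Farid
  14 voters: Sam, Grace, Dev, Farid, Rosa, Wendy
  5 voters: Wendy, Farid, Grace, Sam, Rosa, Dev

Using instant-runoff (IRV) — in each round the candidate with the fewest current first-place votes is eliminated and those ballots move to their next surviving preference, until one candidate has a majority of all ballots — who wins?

Grace

Round 1: Sam 14, Grace 4, Dev 2, Farid 0, Wendy 5, Rosa 4. Farid eliminated.
Round 2: Sam 14, Grace 4, Dev 2, Wendy 5, Rosa 4. Dev eliminated.
Round 3: Sam 14, Grace 6, Wendy 5, Rosa 4. Rosa eliminated.
Round 4: Sam 14, Grace 10, Wendy 5. Wendy eliminated.
Round 5: Sam 14, Grace 15. Grace has a majority (≥15).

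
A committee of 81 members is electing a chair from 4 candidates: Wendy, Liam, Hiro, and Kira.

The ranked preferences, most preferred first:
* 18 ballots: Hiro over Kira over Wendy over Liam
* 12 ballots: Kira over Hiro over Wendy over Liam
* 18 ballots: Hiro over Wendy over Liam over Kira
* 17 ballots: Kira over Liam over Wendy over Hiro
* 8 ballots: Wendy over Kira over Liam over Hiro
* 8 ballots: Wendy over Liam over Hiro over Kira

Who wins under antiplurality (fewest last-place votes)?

Wendy

Last-place votes: Wendy 0, Liam 30, Hiro 25, Kira 26.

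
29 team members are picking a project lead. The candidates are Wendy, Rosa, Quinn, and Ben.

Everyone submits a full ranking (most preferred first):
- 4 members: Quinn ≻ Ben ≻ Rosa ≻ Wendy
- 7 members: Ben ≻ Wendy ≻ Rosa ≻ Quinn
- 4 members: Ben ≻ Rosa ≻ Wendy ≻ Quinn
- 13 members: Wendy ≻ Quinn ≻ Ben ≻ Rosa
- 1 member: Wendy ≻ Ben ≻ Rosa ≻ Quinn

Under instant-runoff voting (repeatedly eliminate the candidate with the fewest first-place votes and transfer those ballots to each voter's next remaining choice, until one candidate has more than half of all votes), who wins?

Round 1: Wendy 14, Rosa 0, Quinn 4, Ben 11. Rosa eliminated.
Round 2: Wendy 14, Quinn 4, Ben 11. Quinn eliminated.
Round 3: Wendy 14, Ben 15. Ben has a majority (≥15).

Ben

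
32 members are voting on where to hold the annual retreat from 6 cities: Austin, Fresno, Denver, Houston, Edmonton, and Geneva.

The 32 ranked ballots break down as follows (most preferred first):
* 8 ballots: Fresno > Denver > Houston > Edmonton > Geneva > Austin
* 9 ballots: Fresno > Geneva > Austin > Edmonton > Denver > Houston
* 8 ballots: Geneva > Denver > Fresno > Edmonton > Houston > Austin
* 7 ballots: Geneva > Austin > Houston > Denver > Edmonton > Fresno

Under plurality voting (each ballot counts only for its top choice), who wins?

Fresno

First-place votes: Austin 0, Fresno 17, Denver 0, Houston 0, Edmonton 0, Geneva 15.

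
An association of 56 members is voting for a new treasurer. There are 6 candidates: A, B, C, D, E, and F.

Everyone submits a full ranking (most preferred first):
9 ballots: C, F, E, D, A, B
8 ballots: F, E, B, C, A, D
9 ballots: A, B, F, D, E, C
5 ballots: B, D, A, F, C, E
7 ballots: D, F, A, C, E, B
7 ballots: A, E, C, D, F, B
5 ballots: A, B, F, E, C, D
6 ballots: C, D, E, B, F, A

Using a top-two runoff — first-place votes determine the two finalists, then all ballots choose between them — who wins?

A

Round 1 first-place votes: A 21, B 5, C 15, D 7, E 0, F 8. A and C advance.
Runoff: A is ranked above C on 33 ballots, C above A on 23.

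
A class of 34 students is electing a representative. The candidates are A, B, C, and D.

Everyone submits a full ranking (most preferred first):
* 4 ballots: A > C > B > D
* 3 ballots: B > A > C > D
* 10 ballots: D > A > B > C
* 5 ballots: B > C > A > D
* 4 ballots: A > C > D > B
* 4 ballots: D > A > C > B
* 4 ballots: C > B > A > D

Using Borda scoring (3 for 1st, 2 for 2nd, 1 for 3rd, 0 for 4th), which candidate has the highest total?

A: 4×3 + 3×2 + 10×2 + 5×1 + 4×3 + 4×2 + 4×1 = 67
B: 4×1 + 3×3 + 10×1 + 5×3 + 4×0 + 4×0 + 4×2 = 46
C: 4×2 + 3×1 + 10×0 + 5×2 + 4×2 + 4×1 + 4×3 = 45
D: 4×0 + 3×0 + 10×3 + 5×0 + 4×1 + 4×3 + 4×0 = 46

A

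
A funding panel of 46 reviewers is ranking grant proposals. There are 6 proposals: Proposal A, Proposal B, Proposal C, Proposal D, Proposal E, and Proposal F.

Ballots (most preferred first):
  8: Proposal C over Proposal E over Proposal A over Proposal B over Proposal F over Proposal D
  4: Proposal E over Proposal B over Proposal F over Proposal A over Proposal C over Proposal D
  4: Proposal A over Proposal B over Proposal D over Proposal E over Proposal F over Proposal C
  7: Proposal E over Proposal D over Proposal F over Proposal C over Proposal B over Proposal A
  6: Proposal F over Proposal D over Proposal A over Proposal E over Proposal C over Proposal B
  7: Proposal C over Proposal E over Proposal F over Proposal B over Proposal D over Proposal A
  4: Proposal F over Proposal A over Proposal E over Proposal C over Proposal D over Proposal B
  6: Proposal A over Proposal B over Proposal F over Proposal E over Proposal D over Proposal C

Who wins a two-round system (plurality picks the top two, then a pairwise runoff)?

Proposal E

Round 1 first-place votes: Proposal A 10, Proposal B 0, Proposal C 15, Proposal D 0, Proposal E 11, Proposal F 10. Proposal C and Proposal E advance.
Runoff: Proposal C is ranked above Proposal E on 15 ballots, Proposal E above Proposal C on 31.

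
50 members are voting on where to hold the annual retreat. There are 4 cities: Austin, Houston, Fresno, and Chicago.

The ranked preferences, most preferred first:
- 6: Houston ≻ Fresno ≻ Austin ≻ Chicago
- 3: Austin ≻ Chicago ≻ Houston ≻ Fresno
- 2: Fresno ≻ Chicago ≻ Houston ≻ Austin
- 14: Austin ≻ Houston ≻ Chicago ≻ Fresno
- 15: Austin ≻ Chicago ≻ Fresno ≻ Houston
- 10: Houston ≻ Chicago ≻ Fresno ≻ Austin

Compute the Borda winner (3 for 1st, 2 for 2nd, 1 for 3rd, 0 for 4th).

Austin

Austin: 6×1 + 3×3 + 2×0 + 14×3 + 15×3 + 10×0 = 102
Houston: 6×3 + 3×1 + 2×1 + 14×2 + 15×0 + 10×3 = 81
Fresno: 6×2 + 3×0 + 2×3 + 14×0 + 15×1 + 10×1 = 43
Chicago: 6×0 + 3×2 + 2×2 + 14×1 + 15×2 + 10×2 = 74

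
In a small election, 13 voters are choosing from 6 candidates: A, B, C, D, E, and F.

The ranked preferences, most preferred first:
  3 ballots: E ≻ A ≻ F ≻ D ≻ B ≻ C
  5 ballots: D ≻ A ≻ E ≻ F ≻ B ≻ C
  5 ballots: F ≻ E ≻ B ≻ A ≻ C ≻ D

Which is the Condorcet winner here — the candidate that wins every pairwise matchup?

E vs A: 8–5
E vs B: 13–0
E vs C: 13–0
E vs D: 8–5
E vs F: 8–5
E beats every other candidate.

E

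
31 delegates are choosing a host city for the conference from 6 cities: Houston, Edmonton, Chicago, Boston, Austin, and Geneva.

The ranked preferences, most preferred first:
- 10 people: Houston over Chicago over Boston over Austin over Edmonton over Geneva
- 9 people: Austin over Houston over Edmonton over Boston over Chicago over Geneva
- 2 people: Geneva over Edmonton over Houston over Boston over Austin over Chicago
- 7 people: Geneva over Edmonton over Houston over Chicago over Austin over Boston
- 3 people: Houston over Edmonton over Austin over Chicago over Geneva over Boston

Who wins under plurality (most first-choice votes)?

First-place votes: Houston 13, Edmonton 0, Chicago 0, Boston 0, Austin 9, Geneva 9.

Houston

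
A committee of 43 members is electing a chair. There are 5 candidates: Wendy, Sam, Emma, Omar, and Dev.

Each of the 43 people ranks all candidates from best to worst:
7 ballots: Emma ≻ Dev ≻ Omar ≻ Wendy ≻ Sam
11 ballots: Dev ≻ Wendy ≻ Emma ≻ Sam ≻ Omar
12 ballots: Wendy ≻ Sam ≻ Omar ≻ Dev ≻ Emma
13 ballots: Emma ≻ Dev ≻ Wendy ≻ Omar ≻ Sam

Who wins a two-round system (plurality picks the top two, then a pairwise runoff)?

Wendy

Round 1 first-place votes: Wendy 12, Sam 0, Emma 20, Omar 0, Dev 11. Emma and Wendy advance.
Runoff: Emma is ranked above Wendy on 20 ballots, Wendy above Emma on 23.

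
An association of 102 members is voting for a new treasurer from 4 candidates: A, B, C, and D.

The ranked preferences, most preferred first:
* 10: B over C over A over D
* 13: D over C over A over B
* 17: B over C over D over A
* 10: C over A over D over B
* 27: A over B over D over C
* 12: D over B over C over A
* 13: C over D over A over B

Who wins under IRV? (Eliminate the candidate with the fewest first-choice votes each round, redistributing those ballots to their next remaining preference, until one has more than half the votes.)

Round 1: A 27, B 27, C 23, D 25. C eliminated.
Round 2: A 37, B 27, D 38. B eliminated.
Round 3: A 47, D 55. D has a majority (≥52).

D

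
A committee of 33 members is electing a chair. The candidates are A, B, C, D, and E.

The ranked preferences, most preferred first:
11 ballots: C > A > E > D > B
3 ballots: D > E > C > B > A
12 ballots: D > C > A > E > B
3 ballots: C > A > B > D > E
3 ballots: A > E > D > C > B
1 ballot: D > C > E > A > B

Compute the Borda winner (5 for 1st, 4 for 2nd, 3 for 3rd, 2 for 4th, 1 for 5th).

A: 11×4 + 3×1 + 12×3 + 3×4 + 3×5 + 1×2 = 112
B: 11×1 + 3×2 + 12×1 + 3×3 + 3×1 + 1×1 = 42
C: 11×5 + 3×3 + 12×4 + 3×5 + 3×2 + 1×4 = 137
D: 11×2 + 3×5 + 12×5 + 3×2 + 3×3 + 1×5 = 117
E: 11×3 + 3×4 + 12×2 + 3×1 + 3×4 + 1×3 = 87

C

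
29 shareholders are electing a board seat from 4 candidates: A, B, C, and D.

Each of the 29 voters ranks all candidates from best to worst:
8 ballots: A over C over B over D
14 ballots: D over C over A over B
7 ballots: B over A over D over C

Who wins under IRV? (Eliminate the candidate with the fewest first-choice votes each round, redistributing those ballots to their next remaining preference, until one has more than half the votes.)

Round 1: A 8, B 7, C 0, D 14. C eliminated.
Round 2: A 8, B 7, D 14. B eliminated.
Round 3: A 15, D 14. A has a majority (≥15).

A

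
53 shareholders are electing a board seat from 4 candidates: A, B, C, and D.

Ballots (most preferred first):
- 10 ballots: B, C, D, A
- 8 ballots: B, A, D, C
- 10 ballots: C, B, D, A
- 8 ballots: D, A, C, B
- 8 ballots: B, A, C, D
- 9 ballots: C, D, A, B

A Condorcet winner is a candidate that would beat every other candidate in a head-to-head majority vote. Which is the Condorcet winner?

C vs A: 29–24
C vs B: 27–26
C vs D: 37–16
C beats every other candidate.

C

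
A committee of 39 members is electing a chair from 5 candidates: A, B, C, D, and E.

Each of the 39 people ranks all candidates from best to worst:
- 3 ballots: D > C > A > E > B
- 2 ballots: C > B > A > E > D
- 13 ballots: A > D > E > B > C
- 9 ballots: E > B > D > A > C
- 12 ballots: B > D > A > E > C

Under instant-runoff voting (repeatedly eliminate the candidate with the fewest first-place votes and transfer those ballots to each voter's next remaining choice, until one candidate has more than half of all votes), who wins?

Round 1: A 13, B 12, C 2, D 3, E 9. C eliminated.
Round 2: A 13, B 14, D 3, E 9. D eliminated.
Round 3: A 16, B 14, E 9. E eliminated.
Round 4: A 16, B 23. B has a majority (≥20).

B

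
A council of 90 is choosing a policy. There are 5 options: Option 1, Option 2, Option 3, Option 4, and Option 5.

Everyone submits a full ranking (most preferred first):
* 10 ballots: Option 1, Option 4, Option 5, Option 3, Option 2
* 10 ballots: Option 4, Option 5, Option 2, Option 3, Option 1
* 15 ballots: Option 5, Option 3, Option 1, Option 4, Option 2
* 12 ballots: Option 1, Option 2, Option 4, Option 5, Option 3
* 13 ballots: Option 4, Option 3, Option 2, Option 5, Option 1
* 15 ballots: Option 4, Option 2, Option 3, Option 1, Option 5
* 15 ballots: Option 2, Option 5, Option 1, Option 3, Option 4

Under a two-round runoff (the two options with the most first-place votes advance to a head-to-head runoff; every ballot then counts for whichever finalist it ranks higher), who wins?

Round 1 first-place votes: Option 1 22, Option 2 15, Option 3 0, Option 4 38, Option 5 15. Option 4 and Option 1 advance.
Runoff: Option 4 is ranked above Option 1 on 38 ballots, Option 1 above Option 4 on 52.

Option 1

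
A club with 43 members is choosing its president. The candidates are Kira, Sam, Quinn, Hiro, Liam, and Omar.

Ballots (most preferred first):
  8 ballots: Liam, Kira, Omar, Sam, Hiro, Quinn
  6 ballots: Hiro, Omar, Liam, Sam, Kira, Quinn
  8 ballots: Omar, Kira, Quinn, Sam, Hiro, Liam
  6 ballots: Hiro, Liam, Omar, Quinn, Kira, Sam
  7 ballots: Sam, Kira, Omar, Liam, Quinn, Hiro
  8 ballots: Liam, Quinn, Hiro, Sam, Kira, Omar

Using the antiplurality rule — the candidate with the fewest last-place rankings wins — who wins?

Last-place votes: Kira 0, Sam 6, Quinn 14, Hiro 7, Liam 8, Omar 8.

Kira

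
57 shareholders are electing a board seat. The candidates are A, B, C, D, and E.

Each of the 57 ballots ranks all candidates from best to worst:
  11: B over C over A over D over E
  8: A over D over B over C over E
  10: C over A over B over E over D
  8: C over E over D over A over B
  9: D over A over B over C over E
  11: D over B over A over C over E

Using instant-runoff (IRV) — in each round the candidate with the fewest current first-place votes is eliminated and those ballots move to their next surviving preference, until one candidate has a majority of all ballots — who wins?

C

Round 1: A 8, B 11, C 18, D 20, E 0. E eliminated.
Round 2: A 8, B 11, C 18, D 20. A eliminated.
Round 3: B 11, C 18, D 28. B eliminated.
Round 4: C 29, D 28. C has a majority (≥29).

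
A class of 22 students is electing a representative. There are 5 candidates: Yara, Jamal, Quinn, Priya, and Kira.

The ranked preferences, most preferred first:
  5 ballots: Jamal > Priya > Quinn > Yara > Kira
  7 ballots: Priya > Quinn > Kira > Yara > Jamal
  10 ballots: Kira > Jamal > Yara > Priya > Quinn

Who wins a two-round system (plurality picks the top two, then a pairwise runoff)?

Round 1 first-place votes: Yara 0, Jamal 5, Quinn 0, Priya 7, Kira 10. Kira and Priya advance.
Runoff: Kira is ranked above Priya on 10 ballots, Priya above Kira on 12.

Priya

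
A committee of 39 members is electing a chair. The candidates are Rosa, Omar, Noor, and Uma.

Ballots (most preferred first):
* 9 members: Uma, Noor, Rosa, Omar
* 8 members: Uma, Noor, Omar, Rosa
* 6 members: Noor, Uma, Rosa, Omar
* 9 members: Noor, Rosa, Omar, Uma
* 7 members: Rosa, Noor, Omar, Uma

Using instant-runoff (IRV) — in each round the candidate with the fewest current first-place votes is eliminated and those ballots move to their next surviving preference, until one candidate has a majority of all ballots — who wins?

Noor

Round 1: Rosa 7, Omar 0, Noor 15, Uma 17. Omar eliminated.
Round 2: Rosa 7, Noor 15, Uma 17. Rosa eliminated.
Round 3: Noor 22, Uma 17. Noor has a majority (≥20).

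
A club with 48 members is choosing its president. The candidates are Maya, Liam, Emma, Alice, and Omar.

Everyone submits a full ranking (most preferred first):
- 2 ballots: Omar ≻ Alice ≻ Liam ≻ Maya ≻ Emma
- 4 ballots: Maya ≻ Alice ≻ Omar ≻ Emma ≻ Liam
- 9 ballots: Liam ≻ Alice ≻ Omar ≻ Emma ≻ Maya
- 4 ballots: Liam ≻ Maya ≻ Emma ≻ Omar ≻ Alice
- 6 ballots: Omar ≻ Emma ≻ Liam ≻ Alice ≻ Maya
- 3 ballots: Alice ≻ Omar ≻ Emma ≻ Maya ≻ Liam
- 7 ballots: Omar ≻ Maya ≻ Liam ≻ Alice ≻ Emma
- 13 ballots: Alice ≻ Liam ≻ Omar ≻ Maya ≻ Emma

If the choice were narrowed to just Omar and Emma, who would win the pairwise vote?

Omar

Omar is ranked above Emma on 44 ballots; Emma above Omar on 4.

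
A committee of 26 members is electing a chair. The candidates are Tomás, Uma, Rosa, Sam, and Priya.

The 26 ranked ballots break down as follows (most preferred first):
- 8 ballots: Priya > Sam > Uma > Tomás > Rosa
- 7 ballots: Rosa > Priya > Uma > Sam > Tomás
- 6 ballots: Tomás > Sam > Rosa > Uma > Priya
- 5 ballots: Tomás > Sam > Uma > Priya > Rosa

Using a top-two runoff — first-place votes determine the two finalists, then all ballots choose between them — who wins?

Round 1 first-place votes: Tomás 11, Uma 0, Rosa 7, Sam 0, Priya 8. Tomás and Priya advance.
Runoff: Tomás is ranked above Priya on 11 ballots, Priya above Tomás on 15.

Priya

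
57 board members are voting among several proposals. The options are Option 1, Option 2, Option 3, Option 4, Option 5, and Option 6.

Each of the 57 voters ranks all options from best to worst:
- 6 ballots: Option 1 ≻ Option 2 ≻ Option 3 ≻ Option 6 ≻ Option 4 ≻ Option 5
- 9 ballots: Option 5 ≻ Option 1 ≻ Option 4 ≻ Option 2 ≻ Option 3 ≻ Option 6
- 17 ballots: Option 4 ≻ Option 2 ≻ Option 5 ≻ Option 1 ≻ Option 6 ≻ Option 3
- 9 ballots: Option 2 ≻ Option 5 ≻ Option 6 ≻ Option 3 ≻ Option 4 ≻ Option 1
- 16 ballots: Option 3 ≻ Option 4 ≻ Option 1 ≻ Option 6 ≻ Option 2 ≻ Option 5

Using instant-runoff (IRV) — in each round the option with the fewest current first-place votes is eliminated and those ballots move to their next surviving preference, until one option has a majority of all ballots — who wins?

Round 1: Option 1 6, Option 2 9, Option 3 16, Option 4 17, Option 5 9, Option 6 0. Option 6 eliminated.
Round 2: Option 1 6, Option 2 9, Option 3 16, Option 4 17, Option 5 9. Option 1 eliminated.
Round 3: Option 2 15, Option 3 16, Option 4 17, Option 5 9. Option 5 eliminated.
Round 4: Option 2 15, Option 3 16, Option 4 26. Option 2 eliminated.
Round 5: Option 3 31, Option 4 26. Option 3 has a majority (≥29).

Option 3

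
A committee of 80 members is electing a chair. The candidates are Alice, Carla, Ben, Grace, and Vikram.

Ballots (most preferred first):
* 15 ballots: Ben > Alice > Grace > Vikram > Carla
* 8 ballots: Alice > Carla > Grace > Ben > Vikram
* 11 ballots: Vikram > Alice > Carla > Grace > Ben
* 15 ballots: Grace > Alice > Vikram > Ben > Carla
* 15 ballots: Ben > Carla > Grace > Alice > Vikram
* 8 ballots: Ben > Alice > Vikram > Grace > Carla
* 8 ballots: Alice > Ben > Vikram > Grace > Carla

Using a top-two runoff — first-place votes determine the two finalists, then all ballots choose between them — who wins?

Alice

Round 1 first-place votes: Alice 16, Carla 0, Ben 38, Grace 15, Vikram 11. Ben and Alice advance.
Runoff: Ben is ranked above Alice on 38 ballots, Alice above Ben on 42.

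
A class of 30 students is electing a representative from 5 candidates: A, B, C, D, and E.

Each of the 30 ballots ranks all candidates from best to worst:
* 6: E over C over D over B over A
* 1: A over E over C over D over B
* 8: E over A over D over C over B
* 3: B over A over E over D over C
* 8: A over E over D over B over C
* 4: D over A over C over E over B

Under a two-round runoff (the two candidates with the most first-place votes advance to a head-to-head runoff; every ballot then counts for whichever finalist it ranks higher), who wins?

A

Round 1 first-place votes: A 9, B 3, C 0, D 4, E 14. E and A advance.
Runoff: E is ranked above A on 14 ballots, A above E on 16.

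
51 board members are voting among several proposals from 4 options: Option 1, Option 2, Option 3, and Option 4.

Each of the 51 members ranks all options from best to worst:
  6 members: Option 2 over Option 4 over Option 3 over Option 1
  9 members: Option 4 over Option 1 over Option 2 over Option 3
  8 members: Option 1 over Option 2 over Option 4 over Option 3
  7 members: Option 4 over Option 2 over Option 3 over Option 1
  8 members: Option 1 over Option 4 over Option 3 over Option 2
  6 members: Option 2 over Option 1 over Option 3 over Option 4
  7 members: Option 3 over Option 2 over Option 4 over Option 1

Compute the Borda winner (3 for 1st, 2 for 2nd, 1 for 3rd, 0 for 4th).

Option 4

Option 1: 6×0 + 9×2 + 8×3 + 7×0 + 8×3 + 6×2 + 7×0 = 78
Option 2: 6×3 + 9×1 + 8×2 + 7×2 + 8×0 + 6×3 + 7×2 = 89
Option 3: 6×1 + 9×0 + 8×0 + 7×1 + 8×1 + 6×1 + 7×3 = 48
Option 4: 6×2 + 9×3 + 8×1 + 7×3 + 8×2 + 6×0 + 7×1 = 91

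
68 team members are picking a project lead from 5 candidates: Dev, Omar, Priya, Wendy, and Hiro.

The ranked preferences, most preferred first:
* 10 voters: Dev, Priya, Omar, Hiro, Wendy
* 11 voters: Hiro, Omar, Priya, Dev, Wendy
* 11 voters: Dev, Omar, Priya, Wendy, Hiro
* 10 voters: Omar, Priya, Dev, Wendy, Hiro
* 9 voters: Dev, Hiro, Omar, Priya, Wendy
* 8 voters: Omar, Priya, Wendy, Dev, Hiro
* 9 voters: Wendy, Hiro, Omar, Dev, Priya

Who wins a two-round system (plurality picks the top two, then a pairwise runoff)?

Omar

Round 1 first-place votes: Dev 30, Omar 18, Priya 0, Wendy 9, Hiro 11. Dev and Omar advance.
Runoff: Dev is ranked above Omar on 30 ballots, Omar above Dev on 38.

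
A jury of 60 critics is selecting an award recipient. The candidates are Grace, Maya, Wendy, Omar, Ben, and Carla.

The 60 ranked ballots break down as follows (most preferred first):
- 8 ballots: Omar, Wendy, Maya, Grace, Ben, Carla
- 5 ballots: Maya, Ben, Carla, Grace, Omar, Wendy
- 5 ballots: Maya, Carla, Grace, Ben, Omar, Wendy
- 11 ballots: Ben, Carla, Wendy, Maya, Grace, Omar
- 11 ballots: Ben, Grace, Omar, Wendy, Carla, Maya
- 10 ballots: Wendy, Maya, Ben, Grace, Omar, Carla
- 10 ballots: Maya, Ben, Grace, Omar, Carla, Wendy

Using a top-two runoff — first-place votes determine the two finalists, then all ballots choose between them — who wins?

Maya

Round 1 first-place votes: Grace 0, Maya 20, Wendy 10, Omar 8, Ben 22, Carla 0. Ben and Maya advance.
Runoff: Ben is ranked above Maya on 22 ballots, Maya above Ben on 38.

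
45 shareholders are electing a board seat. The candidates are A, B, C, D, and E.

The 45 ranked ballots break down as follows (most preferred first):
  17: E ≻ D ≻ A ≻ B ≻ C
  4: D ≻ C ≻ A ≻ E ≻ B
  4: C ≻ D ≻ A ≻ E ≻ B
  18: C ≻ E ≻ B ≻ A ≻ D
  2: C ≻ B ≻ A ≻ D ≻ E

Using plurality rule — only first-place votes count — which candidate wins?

C

First-place votes: A 0, B 0, C 24, D 4, E 17.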